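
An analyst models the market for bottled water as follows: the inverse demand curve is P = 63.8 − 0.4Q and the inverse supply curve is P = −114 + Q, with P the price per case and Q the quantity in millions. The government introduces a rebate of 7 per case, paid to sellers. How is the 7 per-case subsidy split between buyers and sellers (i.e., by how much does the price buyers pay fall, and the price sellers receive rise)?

Inverting to Q(P) form: Qd = 159.5 − 2.5P; Qs = P + 114.
Without the subsidy, 159.5 − 2.5P = P + 114 gives 3.5P = 45.5, so P* = 13 and Q* = 127.
With a per-unit subsidy paid to sellers, each receives P + 7 per unit sold, so supply becomes Qs = (P + 7) + 114.
New equilibrium: buyers pay 11, sellers receive 18, Q = 132. (Wedge: Pb − Ps = −7.)
Gain to buyers: 2; to sellers: 5. (They sum to 7.)

Buyers gain 2 per case; sellers gain 5 per case.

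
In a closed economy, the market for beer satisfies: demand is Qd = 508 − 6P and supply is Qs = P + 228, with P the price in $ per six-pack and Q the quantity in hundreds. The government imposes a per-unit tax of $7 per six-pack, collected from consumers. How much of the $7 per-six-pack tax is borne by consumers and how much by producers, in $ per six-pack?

Before the tax: set 508 − 6P = P + 228 → P* = $40, Q* = 268.
With the tax collected from consumers, demand (in seller-price terms) shifts: Qd = 508 − 6(P + 7).
New equilibrium: consumers pay $41, producers receive $34, Q = 262. (Wedge: Pb − Ps = 7.)
Burden on consumers: $1; on producers: $6. (They sum to $7.)
The less price-elastic side of the market bears the larger share of a per-unit tax.

Consumers bear $1 per six-pack; producers bear $6 per six-pack.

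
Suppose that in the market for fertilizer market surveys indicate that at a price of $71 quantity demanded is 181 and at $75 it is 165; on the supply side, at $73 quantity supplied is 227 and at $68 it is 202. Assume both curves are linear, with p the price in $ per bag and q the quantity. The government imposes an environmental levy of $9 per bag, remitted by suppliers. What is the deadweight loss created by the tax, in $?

Deadweight loss = $90.

Demand slope: (165 − 181)/(75 − 71) = -4, so qd = 465 − 4p.
Supply slope: (202 − 227)/(68 − 73) = 5, so qs = 5p − 138.
Without the tax, 465 − 4p = 5p − 138 gives 9p = 603, so p* = $67 and q* = 197.
With the tax collected from suppliers, supply shifts: qs = 5(p − 9) − 138.
Solving gives q = 177 with buyers paying $72 and suppliers receiving $63 (the $9 wedge).
Quantity falls by |ΔQ| = |197 − 177| = 20.
DWL = ½ · t · |ΔQ| = ½ · 9 · 20 = $90.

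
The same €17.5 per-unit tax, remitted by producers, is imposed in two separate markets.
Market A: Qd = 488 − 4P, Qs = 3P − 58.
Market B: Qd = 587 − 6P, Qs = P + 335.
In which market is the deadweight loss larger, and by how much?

Market A: pre-tax P* = €78, Q* = 176; post-tax Q = 146; deadweight loss = €262.5.
Market B: pre-tax P* = €36, Q* = 371; post-tax Q = 356; deadweight loss = €131.25.
Difference: €262.5 vs €131.25 → market A is larger by €131.25.

Market A, by €131.25.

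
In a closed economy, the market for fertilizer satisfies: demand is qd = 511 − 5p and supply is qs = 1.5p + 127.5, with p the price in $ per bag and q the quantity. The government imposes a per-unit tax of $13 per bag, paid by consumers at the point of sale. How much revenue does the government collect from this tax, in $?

Tax revenue = $2613.

Before the tax: set 511 − 5p = 1.5p + 127.5 → p* = $59, q* = 216.
With the tax collected from consumers, demand (in seller-price terms) shifts: qd = 511 − 5(p + 13).
New equilibrium: consumers pay $62, suppliers receive $49, q = 201. (Wedge: pb − ps = 13.)
Revenue = t · Q = 13 · 201 = $2613.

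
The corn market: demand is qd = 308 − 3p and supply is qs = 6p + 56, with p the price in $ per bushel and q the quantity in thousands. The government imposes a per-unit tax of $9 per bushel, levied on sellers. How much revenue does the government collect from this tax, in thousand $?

Tax revenue = $1854 thousand.

Without the tax, 308 − 3p = 6p + 56 gives 9p = 252, so p* = $28 and q* = 224.
With the tax collected from sellers, supply shifts: qs = 6(p − 9) + 56.
Solving gives q = 206 with consumers paying $34 and sellers receiving $25 (the $9 wedge).
Revenue = t · Q = 9 · 206 = $1854.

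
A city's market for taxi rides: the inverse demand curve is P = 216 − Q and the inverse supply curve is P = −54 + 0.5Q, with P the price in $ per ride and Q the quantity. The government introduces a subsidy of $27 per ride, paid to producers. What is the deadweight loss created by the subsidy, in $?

Inverting to Q(P) form: Qd = 216 − P; Qs = 2P + 108.
Without the subsidy, 216 − P = 2P + 108 gives 3P = 108, so P* = $36 and Q* = 180.
With a per-unit subsidy paid to producers, each receives P + 27 per unit sold, so supply becomes Qs = 2(P + 27) + 108.
Solving gives Q = 198 with buyers paying $18 and producers receiving $45 (the $27 wedge).
Quantity rises by |ΔQ| = |180 − 198| = 18.
DWL = ½ · t · |ΔQ| = ½ · 27 · 18 = $243.

Deadweight loss = $243.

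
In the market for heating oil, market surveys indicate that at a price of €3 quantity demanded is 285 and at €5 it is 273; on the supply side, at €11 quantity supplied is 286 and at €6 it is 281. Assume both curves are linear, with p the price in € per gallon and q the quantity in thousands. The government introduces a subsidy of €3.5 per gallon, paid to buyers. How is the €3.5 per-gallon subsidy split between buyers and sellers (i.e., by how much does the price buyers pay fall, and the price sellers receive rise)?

Demand slope: (273 − 285)/(5 − 3) = -6, so qd = 303 − 6p.
Supply slope: (281 − 286)/(6 − 11) = 1, so qs = p + 275.
Without the subsidy, 303 − 6p = p + 275 gives 7p = 28, so p* = €4 and q* = 279.
With a per-unit subsidy paid to buyers, each effectively pays p − 3.5, so demand becomes qd = 303 − 6(p − 3.5).
Solving gives q = 282 with buyers paying €3.5 and sellers receiving €7 (the €3.5 wedge).
Gain to buyers: €0.5; to sellers: €3. (They sum to €3.5.)

Buyers gain €0.5 per gallon; sellers gain €3 per gallon.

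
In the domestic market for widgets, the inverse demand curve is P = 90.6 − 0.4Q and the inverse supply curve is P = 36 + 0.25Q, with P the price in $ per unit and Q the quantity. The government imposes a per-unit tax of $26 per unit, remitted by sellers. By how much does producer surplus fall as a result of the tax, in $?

Rewrite in direct form: Qd = 226.5 − 2.5P and Qs = 4P − 144.
Without the tax, 226.5 − 2.5P = 4P − 144 gives 6.5P = 370.5, so P* = $57 and Q* = 84.
With the tax collected from sellers, supply shifts: Qs = 4(P − 26) − 144.
New equilibrium: consumers pay $73, sellers receive $47, Q = 44. (Wedge: Pb − Ps = 26.)
ΔPS is the trapezoid between Q = 44 and Q = 84 of height $10: ½ · (84 + 44) · 10 = $640.

Producer surplus falls by $640.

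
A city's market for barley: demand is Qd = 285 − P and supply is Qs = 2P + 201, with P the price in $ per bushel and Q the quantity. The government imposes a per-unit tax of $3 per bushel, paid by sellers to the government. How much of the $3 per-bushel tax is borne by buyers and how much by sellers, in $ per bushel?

Without the tax, 285 − P = 2P + 201 gives 3P = 84, so P* = $28 and Q* = 257.
With the tax collected from sellers, supply shifts: Qs = 2(P − 3) + 201.
Solving gives Q = 255 with buyers paying $30 and sellers receiving $27 (the $3 wedge).
Burden on buyers: $2; on sellers: $1. (They sum to $3.)

Buyers bear $2 per bushel; sellers bear $1 per bushel.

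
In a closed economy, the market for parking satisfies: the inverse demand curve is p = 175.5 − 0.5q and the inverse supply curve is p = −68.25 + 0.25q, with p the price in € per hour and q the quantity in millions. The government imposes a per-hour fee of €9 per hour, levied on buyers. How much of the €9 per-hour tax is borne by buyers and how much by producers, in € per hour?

Buyers bear €6 per hour; producers bear €3 per hour.

Rewrite in direct form: qd = 351 − 2p and qs = 4p + 273.
Before the tax: set 351 − 2p = 4p + 273 → p* = €13, q* = 325.
With the tax collected from buyers, demand (in seller-price terms) shifts: qd = 351 − 2(p + 9).
Solving gives q = 313 with buyers paying €19 and producers receiving €10 (the €9 wedge).
Burden on buyers: €6; on producers: €3. (They sum to €9.)
The less price-elastic side of the market bears the larger share of a per-unit tax.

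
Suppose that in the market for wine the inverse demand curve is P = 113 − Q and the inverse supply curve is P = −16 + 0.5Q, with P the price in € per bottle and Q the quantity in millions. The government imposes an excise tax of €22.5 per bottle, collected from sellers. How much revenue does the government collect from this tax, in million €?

Inverting to Q(P) form: Qd = 113 − P; Qs = 2P + 32.
Before the tax: set 113 − P = 2P + 32 → P* = €27, Q* = 86.
With the tax collected from sellers, supply shifts: Qs = 2(P − 22.5) + 32.
New equilibrium: buyers pay €42, sellers receive €19.5, Q = 71. (Wedge: Pb − Ps = 22.5.)
Revenue = t · Q = 22.5 · 71 = €1597.5.

Tax revenue = €1597.5 million.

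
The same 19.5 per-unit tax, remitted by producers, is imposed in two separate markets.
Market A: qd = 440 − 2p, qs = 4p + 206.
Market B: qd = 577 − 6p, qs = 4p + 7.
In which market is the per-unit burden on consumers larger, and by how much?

Market A, by 5.2.

Market A: pre-tax p* = 39, q* = 362; post-tax q = 336; per-unit burden on consumers = 13.
Market B: pre-tax p* = 57, q* = 235; post-tax q = 188.2; per-unit burden on consumers = 7.8.
Difference: 13 vs 7.8 → market A is larger by 5.2.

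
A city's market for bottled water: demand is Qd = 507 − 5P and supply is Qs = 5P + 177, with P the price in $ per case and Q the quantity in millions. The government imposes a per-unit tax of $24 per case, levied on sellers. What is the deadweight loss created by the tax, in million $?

Deadweight loss = $720 million.

Before the tax: set 507 − 5P = 5P + 177 → P* = $33, Q* = 342.
With the tax collected from sellers, supply shifts: Qs = 5(P − 24) + 177.
Solving gives Q = 282 with consumers paying $45 and sellers receiving $21 (the $24 wedge).
Quantity falls by |ΔQ| = |342 − 282| = 60.
DWL = ½ · t · |ΔQ| = ½ · 24 · 60 = $720.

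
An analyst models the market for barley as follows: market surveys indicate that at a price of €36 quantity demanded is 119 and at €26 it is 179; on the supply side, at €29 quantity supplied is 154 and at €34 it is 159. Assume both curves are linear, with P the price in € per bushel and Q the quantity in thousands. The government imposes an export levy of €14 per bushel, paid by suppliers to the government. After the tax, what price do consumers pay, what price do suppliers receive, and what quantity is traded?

Consumers pay €32; suppliers receive €18; quantity = 143.

Demand slope: (179 − 119)/(26 − 36) = -6, so Qd = 335 − 6P.
Supply slope: (159 − 154)/(34 − 29) = 1, so Qs = P + 125.
Without the tax, 335 − 6P = P + 125 gives 7P = 210, so P* = €30 and Q* = 155.
With the tax collected from suppliers, supply shifts: Qs = (P − 14) + 125.
Solving gives Q = 143 with consumers paying €32 and suppliers receiving €18 (the €14 wedge).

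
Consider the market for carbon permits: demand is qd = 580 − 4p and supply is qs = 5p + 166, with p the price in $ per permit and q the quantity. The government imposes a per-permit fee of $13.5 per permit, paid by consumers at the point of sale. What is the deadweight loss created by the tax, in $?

Before the tax: set 580 − 4p = 5p + 166 → p* = $46, q* = 396.
With the tax collected from consumers, demand (in seller-price terms) shifts: qd = 580 − 4(p + 13.5).
New equilibrium: consumers pay $53.5, producers receive $40, q = 366. (Wedge: pb − ps = 13.5.)
Quantity falls by |ΔQ| = |396 − 366| = 30.
DWL = ½ · t · |ΔQ| = ½ · 13.5 · 30 = $202.5.

Deadweight loss = $202.5.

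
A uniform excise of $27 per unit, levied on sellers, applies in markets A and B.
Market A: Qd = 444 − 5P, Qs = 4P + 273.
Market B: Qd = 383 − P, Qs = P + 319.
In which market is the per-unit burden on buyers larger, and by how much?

Market A: pre-tax P* = $19, Q* = 349; post-tax Q = 289; per-unit burden on buyers = $12.
Market B: pre-tax P* = $32, Q* = 351; post-tax Q = 337.5; per-unit burden on buyers = $13.5.
Difference: $12 vs $13.5 → market B is larger by $1.5.

Market B, by $1.5.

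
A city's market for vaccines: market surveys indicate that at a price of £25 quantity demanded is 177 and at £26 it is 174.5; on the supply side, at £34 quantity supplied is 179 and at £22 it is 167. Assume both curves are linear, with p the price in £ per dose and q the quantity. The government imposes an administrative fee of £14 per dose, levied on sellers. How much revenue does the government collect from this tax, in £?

Demand slope: (174.5 − 177)/(26 − 25) = -2.5, so qd = 239.5 − 2.5p.
Supply slope: (167 − 179)/(22 − 34) = 1, so qs = p + 145.
Without the tax, 239.5 − 2.5p = p + 145 gives 3.5p = 94.5, so p* = £27 and q* = 172.
With the tax collected from sellers, supply shifts: qs = (p − 14) + 145.
New equilibrium: consumers pay £31, sellers receive £17, q = 162. (Wedge: pb − ps = 14.)
Revenue = t · Q = 14 · 162 = £2268.

Tax revenue = £2268.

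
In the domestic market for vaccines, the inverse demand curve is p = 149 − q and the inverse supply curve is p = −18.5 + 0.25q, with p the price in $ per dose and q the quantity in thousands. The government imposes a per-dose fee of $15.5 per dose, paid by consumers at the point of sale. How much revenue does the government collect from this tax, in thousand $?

Inverting to q(p) form: qd = 149 − p; qs = 4p + 74.
Without the tax, 149 − p = 4p + 74 gives 5p = 75, so p* = $15 and q* = 134.
With the tax collected from consumers, demand (in seller-price terms) shifts: qd = 149 − (p + 15.5).
New equilibrium: consumers pay $27.4, suppliers receive $11.9, q = 121.6. (Wedge: pb − ps = 15.5.)
Revenue = t · Q = 15.5 · 121.6 = $1884.8.

Tax revenue = $1884.8 thousand.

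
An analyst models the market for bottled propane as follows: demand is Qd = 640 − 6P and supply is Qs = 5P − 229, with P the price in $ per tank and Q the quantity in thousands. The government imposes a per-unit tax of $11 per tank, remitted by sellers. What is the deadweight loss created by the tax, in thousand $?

Deadweight loss = $165 thousand.

Before the tax: set 640 − 6P = 5P − 229 → P* = $79, Q* = 166.
With the tax collected from sellers, supply shifts: Qs = 5(P − 11) − 229.
Solving gives Q = 136 with buyers paying $84 and sellers receiving $73 (the $11 wedge).
Quantity falls by |ΔQ| = |166 − 136| = 30.
DWL = ½ · t · |ΔQ| = ½ · 11 · 30 = $165.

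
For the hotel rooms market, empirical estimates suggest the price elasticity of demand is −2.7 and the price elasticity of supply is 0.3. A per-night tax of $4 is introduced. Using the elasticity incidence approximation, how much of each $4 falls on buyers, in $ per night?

Incidence ratio: buyers' share ≈ εs / (εs + |εd|) = 0.3 / (0.3 + 2.7) = 0.1.
So buyers bear ≈ 0.1 × $4 = $0.4; suppliers bear $3.6.

Buyers bear ≈ $0.4 per night.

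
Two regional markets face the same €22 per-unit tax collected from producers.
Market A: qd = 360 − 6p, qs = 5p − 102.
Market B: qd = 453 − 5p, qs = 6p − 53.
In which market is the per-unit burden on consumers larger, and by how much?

Market B, by €2.

Market A: pre-tax p* = €42, q* = 108; post-tax q = 48; per-unit burden on consumers = €10.
Market B: pre-tax p* = €46, q* = 223; post-tax q = 163; per-unit burden on consumers = €12.
Difference: €10 vs €12 → market B is larger by €2.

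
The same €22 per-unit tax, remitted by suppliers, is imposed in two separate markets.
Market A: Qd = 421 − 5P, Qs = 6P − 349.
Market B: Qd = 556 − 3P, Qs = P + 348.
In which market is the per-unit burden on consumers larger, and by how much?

Market A, by €6.5.

Market A: pre-tax P* = €70, Q* = 71; post-tax Q = 11; per-unit burden on consumers = €12.
Market B: pre-tax P* = €52, Q* = 400; post-tax Q = 383.5; per-unit burden on consumers = €5.5.
Difference: €12 vs €5.5 → market A is larger by €6.5.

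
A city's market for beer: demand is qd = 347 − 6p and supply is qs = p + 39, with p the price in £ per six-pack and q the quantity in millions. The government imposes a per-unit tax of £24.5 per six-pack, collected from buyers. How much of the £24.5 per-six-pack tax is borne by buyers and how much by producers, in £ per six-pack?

Before the tax: set 347 − 6p = p + 39 → p* = £44, q* = 83.
With the tax collected from buyers, demand (in seller-price terms) shifts: qd = 347 − 6(p + 24.5).
New equilibrium: buyers pay £47.5, producers receive £23, q = 62. (Wedge: pb − ps = 24.5.)
Burden on buyers: £3.5; on producers: £21. (They sum to £24.5.)
The less price-elastic side of the market bears the larger share of a per-unit tax.

Buyers bear £3.5 per six-pack; producers bear £21 per six-pack.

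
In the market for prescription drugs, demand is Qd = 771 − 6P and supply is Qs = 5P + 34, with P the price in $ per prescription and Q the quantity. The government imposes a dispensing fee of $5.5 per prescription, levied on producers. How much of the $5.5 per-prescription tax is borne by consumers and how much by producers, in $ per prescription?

Consumers bear $2.5 per prescription; producers bear $3 per prescription.

Without the tax, 771 − 6P = 5P + 34 gives 11P = 737, so P* = $67 and Q* = 369.
With the tax collected from producers, supply shifts: Qs = 5(P − 5.5) + 34.
Solving gives Q = 354 with consumers paying $69.5 and producers receiving $64 (the $5.5 wedge).
Burden on consumers: $2.5; on producers: $3. (They sum to $5.5.)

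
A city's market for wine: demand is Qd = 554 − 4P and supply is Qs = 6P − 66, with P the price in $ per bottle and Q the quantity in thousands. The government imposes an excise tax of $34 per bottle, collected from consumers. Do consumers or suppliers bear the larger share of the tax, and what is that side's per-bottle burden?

Without the tax, 554 − 4P = 6P − 66 gives 10P = 620, so P* = $62 and Q* = 306.
With the tax collected from consumers, demand (in seller-price terms) shifts: Qd = 554 − 4(P + 34).
New equilibrium: consumers pay $82.4, suppliers receive $48.4, Q = 224.4. (Wedge: Pb − Ps = 34.)
Per-bottle burden: consumers $20.4, suppliers $13.6.
Consumers take the larger share because demand is less price-elastic here (demand slope 4 vs supply slope 6).

Consumers bear the larger share: $20.4 per bottle.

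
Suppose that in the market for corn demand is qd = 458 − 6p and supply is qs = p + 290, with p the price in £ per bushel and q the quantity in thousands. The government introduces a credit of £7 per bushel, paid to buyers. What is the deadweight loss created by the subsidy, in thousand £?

Without the subsidy, 458 − 6p = p + 290 gives 7p = 168, so p* = £24 and q* = 314.
With a per-unit subsidy paid to buyers, each effectively pays p − 7, so demand becomes qd = 458 − 6(p − 7).
Solving gives q = 320 with buyers paying £23 and sellers receiving £30 (the £7 wedge).
Quantity rises by |ΔQ| = |314 − 320| = 6.
DWL = ½ · t · |ΔQ| = ½ · 7 · 6 = £21.

Deadweight loss = £21 thousand.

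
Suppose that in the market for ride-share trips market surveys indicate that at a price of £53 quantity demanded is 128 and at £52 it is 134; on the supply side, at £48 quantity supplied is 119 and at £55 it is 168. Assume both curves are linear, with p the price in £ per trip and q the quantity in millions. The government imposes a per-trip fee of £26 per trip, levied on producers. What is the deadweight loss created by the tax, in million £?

Demand slope: (134 − 128)/(52 − 53) = -6, so qd = 446 − 6p.
Supply slope: (168 − 119)/(55 − 48) = 7, so qs = 7p − 217.
Without the tax, 446 − 6p = 7p − 217 gives 13p = 663, so p* = £51 and q* = 140.
With the tax collected from producers, supply shifts: qs = 7(p − 26) − 217.
New equilibrium: buyers pay £65, producers receive £39, q = 56. (Wedge: pb − ps = 26.)
Quantity falls by |ΔQ| = |140 − 56| = 84.
DWL = ½ · t · |ΔQ| = ½ · 26 · 84 = £1092.

Deadweight loss = £1092 million.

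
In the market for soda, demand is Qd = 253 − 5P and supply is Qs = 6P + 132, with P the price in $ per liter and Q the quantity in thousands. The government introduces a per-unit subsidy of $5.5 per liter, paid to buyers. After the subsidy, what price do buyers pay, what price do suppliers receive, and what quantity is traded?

Without the subsidy, 253 − 5P = 6P + 132 gives 11P = 121, so P* = $11 and Q* = 198.
With a per-unit subsidy paid to buyers, each effectively pays P − 5.5, so demand becomes Qd = 253 − 5(P − 5.5).
Solving gives Q = 213 with buyers paying $8 and suppliers receiving $13.5 (the $5.5 wedge).

Buyers pay $8; suppliers receive $13.5; quantity = 213.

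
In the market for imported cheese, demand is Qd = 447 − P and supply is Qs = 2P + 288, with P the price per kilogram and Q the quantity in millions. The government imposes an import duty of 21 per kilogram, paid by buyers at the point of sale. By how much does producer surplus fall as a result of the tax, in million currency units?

Without the tax, 447 − P = 2P + 288 gives 3P = 159, so P* = 53 and Q* = 394.
With the tax collected from buyers, demand (in seller-price terms) shifts: Qd = 447 − (P + 21).
New equilibrium: buyers pay 67, sellers receive 46, Q = 380. (Wedge: Pb − Ps = 21.)
ΔPS is the trapezoid between Q = 380 and Q = 394 of height 7: ½ · (394 + 380) · 7 = 2709.

Producer surplus falls by 2709 million.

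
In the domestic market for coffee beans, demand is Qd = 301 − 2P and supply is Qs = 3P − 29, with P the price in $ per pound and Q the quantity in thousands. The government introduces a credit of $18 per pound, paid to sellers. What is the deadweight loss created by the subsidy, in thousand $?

Without the subsidy, 301 − 2P = 3P − 29 gives 5P = 330, so P* = $66 and Q* = 169.
With a per-unit subsidy paid to sellers, each receives P + 18 per unit sold, so supply becomes Qs = 3(P + 18) − 29.
Solving gives Q = 190.6 with consumers paying $55.2 and sellers receiving $73.2 (the $18 wedge).
Quantity rises by |ΔQ| = |169 − 190.6| = 21.6.
DWL = ½ · t · |ΔQ| = ½ · 18 · 21.6 = $194.4.

Deadweight loss = $194.4 thousand.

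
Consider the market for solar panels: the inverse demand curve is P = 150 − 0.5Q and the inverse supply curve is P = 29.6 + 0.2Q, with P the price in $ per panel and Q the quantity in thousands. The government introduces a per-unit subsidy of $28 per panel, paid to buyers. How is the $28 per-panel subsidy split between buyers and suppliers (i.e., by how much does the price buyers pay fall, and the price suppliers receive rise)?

Inverting to Q(P) form: Qd = 300 − 2P; Qs = 5P − 148.
Without the subsidy, 300 − 2P = 5P − 148 gives 7P = 448, so P* = $64 and Q* = 172.
With a per-unit subsidy paid to buyers, each effectively pays P − 28, so demand becomes Qd = 300 − 2(P − 28).
New equilibrium: buyers pay $44, suppliers receive $72, Q = 212. (Wedge: Pb − Ps = −28.)
Gain to buyers: $20; to suppliers: $8. (They sum to $28.)

Buyers gain $20 per panel; suppliers gain $8 per panel.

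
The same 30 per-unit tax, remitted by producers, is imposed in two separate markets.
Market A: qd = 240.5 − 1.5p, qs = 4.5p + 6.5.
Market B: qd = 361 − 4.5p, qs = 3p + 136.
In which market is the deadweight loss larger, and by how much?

Market B, by 303.75.

Market A: pre-tax p* = 39, q* = 182; post-tax q = 148.25; deadweight loss = 506.25.
Market B: pre-tax p* = 30, q* = 226; post-tax q = 172; deadweight loss = 810.
Difference: 506.25 vs 810 → market B is larger by 303.75.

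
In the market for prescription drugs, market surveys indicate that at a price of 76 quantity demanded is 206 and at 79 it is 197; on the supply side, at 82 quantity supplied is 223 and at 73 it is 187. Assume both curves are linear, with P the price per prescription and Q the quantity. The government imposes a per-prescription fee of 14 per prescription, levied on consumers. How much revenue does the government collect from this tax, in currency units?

Demand slope: (197 − 206)/(79 − 76) = -3, so Qd = 434 − 3P.
Supply slope: (187 − 223)/(73 − 82) = 4, so Qs = 4P − 105.
Without the tax, 434 − 3P = 4P − 105 gives 7P = 539, so P* = 77 and Q* = 203.
With the tax collected from consumers, demand (in seller-price terms) shifts: Qd = 434 − 3(P + 14).
New equilibrium: consumers pay 85, producers receive 71, Q = 179. (Wedge: Pb − Ps = 14.)
Revenue = t · Q = 14 · 179 = 2506.

Tax revenue = 2506.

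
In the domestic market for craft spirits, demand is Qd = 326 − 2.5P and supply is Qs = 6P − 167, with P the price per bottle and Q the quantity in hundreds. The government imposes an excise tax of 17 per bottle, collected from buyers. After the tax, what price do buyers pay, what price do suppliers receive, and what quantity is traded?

Buyers pay 70; suppliers receive 53; quantity = 151.

Without the tax, 326 − 2.5P = 6P − 167 gives 8.5P = 493, so P* = 58 and Q* = 181.
With the tax collected from buyers, demand (in seller-price terms) shifts: Qd = 326 − 2.5(P + 17).
Solving gives Q = 151 with buyers paying 70 and suppliers receiving 53 (the 17 wedge).
The less price-elastic side of the market bears the larger share of a per-unit tax.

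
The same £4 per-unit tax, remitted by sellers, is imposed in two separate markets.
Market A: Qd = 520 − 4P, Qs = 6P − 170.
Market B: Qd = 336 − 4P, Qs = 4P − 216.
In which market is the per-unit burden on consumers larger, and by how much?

Market A: pre-tax P* = £69, Q* = 244; post-tax Q = 234.4; per-unit burden on consumers = £2.4.
Market B: pre-tax P* = £69, Q* = 60; post-tax Q = 52; per-unit burden on consumers = £2.
Difference: £2.4 vs £2 → market A is larger by £0.4.

Market A, by £0.4.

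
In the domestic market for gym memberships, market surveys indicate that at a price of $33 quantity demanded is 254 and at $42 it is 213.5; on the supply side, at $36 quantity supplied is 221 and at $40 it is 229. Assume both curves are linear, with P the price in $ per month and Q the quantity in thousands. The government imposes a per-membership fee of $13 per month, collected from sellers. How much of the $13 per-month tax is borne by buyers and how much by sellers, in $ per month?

Demand slope: (213.5 − 254)/(42 − 33) = -4.5, so Qd = 402.5 − 4.5P.
Supply slope: (229 − 221)/(40 − 36) = 2, so Qs = 2P + 149.
Without the tax, 402.5 − 4.5P = 2P + 149 gives 6.5P = 253.5, so P* = $39 and Q* = 227.
With the tax collected from sellers, supply shifts: Qs = 2(P − 13) + 149.
Solving gives Q = 209 with buyers paying $43 and sellers receiving $30 (the $13 wedge).
Burden on buyers: $4; on sellers: $9. (They sum to $13.)
The less price-elastic side of the market bears the larger share of a per-unit tax.

Buyers bear $4 per month; sellers bear $9 per month.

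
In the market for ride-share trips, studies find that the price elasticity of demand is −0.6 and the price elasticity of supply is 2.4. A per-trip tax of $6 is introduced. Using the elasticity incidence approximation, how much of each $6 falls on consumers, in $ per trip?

Incidence ratio: consumers' share ≈ εs / (εs + |εd|) = 2.4 / (2.4 + 0.6) = 0.8.
So consumers bear ≈ 0.8 × $6 = $4.8; suppliers bear $1.2.

Consumers bear ≈ $4.8 per trip.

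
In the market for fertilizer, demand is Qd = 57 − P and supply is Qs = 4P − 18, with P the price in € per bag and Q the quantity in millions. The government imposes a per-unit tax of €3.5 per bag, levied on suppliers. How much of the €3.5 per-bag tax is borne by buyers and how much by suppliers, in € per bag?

Buyers bear €2.8 per bag; suppliers bear €0.7 per bag.

Without the tax, 57 − P = 4P − 18 gives 5P = 75, so P* = €15 and Q* = 42.
With the tax collected from suppliers, supply shifts: Qs = 4(P − 3.5) − 18.
Solving gives Q = 39.2 with buyers paying €17.8 and suppliers receiving €14.3 (the €3.5 wedge).
Burden on buyers: €2.8; on suppliers: €0.7. (They sum to €3.5.)
The less price-elastic side of the market bears the larger share of a per-unit tax.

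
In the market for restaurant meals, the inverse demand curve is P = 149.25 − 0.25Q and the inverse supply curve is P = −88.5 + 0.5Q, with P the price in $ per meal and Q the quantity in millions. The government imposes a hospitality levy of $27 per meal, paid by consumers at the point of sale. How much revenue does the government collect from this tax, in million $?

Inverting to Q(P) form: Qd = 597 − 4P; Qs = 2P + 177.
Without the tax, 597 − 4P = 2P + 177 gives 6P = 420, so P* = $70 and Q* = 317.
With the tax collected from consumers, demand (in seller-price terms) shifts: Qd = 597 − 4(P + 27).
Solving gives Q = 281 with consumers paying $79 and suppliers receiving $52 (the $27 wedge).
Revenue = t · Q = 27 · 281 = $7587.

Tax revenue = $7587 million.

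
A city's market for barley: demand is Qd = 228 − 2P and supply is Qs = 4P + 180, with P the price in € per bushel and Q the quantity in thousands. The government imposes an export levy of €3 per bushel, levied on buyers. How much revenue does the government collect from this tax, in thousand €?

Before the tax: set 228 − 2P = 4P + 180 → P* = €8, Q* = 212.
With the tax collected from buyers, demand (in seller-price terms) shifts: Qd = 228 − 2(P + 3).
Solving gives Q = 208 with buyers paying €10 and producers receiving €7 (the €3 wedge).
Revenue = t · Q = 3 · 208 = €624.

Tax revenue = €624 thousand.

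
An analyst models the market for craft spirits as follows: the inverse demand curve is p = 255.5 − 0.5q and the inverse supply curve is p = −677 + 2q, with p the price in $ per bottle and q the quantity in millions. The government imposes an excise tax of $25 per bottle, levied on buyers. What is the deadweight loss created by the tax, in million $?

Deadweight loss = $125 million.

Rewrite in direct form: qd = 511 − 2p and qs = 0.5p + 338.5.
Before the tax: set 511 − 2p = 0.5p + 338.5 → p* = $69, q* = 373.
With the tax collected from buyers, demand (in seller-price terms) shifts: qd = 511 − 2(p + 25).
New equilibrium: buyers pay $74, producers receive $49, q = 363. (Wedge: pb − ps = 25.)
Quantity falls by |ΔQ| = |373 − 363| = 10.
DWL = ½ · t · |ΔQ| = ½ · 25 · 10 = $125.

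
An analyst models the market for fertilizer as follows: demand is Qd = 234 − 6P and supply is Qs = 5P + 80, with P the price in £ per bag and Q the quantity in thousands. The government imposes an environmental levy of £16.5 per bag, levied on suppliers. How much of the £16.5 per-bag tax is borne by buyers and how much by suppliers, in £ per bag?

Buyers bear £7.5 per bag; suppliers bear £9 per bag.

Before the tax: set 234 − 6P = 5P + 80 → P* = £14, Q* = 150.
With the tax collected from suppliers, supply shifts: Qs = 5(P − 16.5) + 80.
New equilibrium: buyers pay £21.5, suppliers receive £5, Q = 105. (Wedge: Pb − Ps = 16.5.)
Burden on buyers: £7.5; on suppliers: £9. (They sum to £16.5.)
The less price-elastic side of the market bears the larger share of a per-unit tax.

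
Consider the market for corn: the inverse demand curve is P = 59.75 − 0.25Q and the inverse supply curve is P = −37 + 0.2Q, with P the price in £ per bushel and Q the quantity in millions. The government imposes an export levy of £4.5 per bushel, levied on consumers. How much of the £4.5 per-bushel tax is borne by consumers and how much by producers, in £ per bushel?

Consumers bear £2.5 per bushel; producers bear £2 per bushel.

Inverting to Q(P) form: Qd = 239 − 4P; Qs = 5P + 185.
Without the tax, 239 − 4P = 5P + 185 gives 9P = 54, so P* = £6 and Q* = 215.
With the tax collected from consumers, demand (in seller-price terms) shifts: Qd = 239 − 4(P + 4.5).
Solving gives Q = 205 with consumers paying £8.5 and producers receiving £4 (the £4.5 wedge).
Burden on consumers: £2.5; on producers: £2. (They sum to £4.5.)
The less price-elastic side of the market bears the larger share of a per-unit tax.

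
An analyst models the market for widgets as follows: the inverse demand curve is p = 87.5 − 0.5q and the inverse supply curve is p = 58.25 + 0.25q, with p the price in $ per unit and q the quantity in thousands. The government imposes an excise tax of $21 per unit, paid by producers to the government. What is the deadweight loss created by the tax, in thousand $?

Rewrite in direct form: qd = 175 − 2p and qs = 4p − 233.
Without the tax, 175 − 2p = 4p − 233 gives 6p = 408, so p* = $68 and q* = 39.
With the tax collected from producers, supply shifts: qs = 4(p − 21) − 233.
New equilibrium: consumers pay $82, producers receive $61, q = 11. (Wedge: pb − ps = 21.)
Quantity falls by |ΔQ| = |39 − 11| = 28.
DWL = ½ · t · |ΔQ| = ½ · 21 · 28 = $294.

Deadweight loss = $294 thousand.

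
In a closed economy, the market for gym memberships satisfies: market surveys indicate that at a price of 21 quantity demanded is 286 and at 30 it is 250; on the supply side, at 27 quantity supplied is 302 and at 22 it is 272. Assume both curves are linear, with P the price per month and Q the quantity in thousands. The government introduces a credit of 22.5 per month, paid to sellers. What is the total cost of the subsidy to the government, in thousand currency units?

Government outlay = 7470 thousand.

Demand slope: (250 − 286)/(30 − 21) = -4, so Qd = 370 − 4P.
Supply slope: (272 − 302)/(22 − 27) = 6, so Qs = 6P + 140.
Before the subsidy: set 370 − 4P = 6P + 140 → P* = 23, Q* = 278.
With a per-unit subsidy paid to sellers, each receives P + 22.5 per unit sold, so supply becomes Qs = 6(P + 22.5) + 140.
Solving gives Q = 332 with buyers paying 9.5 and sellers receiving 32 (the 22.5 wedge).
Outlay = t · Q = 22.5 · 332 = 7470.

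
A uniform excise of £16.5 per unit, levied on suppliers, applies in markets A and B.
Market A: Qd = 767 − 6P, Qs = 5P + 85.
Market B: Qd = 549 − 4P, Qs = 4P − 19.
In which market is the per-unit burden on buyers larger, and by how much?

Market A: pre-tax P* = £62, Q* = 395; post-tax Q = 350; per-unit burden on buyers = £7.5.
Market B: pre-tax P* = £71, Q* = 265; post-tax Q = 232; per-unit burden on buyers = £8.25.
Difference: £7.5 vs £8.25 → market B is larger by £0.75.

Market B, by £0.75.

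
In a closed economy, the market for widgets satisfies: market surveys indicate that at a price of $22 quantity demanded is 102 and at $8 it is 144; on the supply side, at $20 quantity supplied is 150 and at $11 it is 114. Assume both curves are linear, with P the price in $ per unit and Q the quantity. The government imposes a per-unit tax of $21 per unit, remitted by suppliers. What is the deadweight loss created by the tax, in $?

Deadweight loss = $378.

Demand slope: (144 − 102)/(8 − 22) = -3, so Qd = 168 − 3P.
Supply slope: (114 − 150)/(11 − 20) = 4, so Qs = 4P + 70.
Without the tax, 168 − 3P = 4P + 70 gives 7P = 98, so P* = $14 and Q* = 126.
With the tax collected from suppliers, supply shifts: Qs = 4(P − 21) + 70.
New equilibrium: buyers pay $26, suppliers receive $5, Q = 90. (Wedge: Pb − Ps = 21.)
Quantity falls by |ΔQ| = |126 − 90| = 36.
DWL = ½ · t · |ΔQ| = ½ · 21 · 36 = $378.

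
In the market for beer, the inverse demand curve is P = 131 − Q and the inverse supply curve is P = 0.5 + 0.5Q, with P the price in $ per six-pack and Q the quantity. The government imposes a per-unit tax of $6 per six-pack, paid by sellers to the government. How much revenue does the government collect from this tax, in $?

Inverting to Q(P) form: Qd = 131 − P; Qs = 2P − 1.
Before the tax: set 131 − P = 2P − 1 → P* = $44, Q* = 87.
With the tax collected from sellers, supply shifts: Qs = 2(P − 6) − 1.
New equilibrium: buyers pay $48, sellers receive $42, Q = 83. (Wedge: Pb − Ps = 6.)
Revenue = t · Q = 6 · 83 = $498.

Tax revenue = $498.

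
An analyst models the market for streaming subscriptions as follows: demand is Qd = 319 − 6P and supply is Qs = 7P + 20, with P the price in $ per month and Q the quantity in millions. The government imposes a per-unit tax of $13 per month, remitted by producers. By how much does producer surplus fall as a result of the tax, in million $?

Before the tax: set 319 − 6P = 7P + 20 → P* = $23, Q* = 181.
With the tax collected from producers, supply shifts: Qs = 7(P − 13) + 20.
Solving gives Q = 139 with consumers paying $30 and producers receiving $17 (the $13 wedge).
ΔPS is the trapezoid between Q = 139 and Q = 181 of height $6: ½ · (181 + 139) · 6 = $960.

Producer surplus falls by $960 million.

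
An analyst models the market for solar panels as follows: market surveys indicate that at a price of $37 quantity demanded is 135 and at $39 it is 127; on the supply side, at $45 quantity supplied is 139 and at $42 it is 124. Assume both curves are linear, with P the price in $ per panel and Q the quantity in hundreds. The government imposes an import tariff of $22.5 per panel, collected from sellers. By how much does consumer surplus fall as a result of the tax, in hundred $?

Consumer surplus falls by $1175 hundred.

Demand slope: (127 − 135)/(39 − 37) = -4, so Qd = 283 − 4P.
Supply slope: (124 − 139)/(42 − 45) = 5, so Qs = 5P − 86.
Without the tax, 283 − 4P = 5P − 86 gives 9P = 369, so P* = $41 and Q* = 119.
With the tax collected from sellers, supply shifts: Qs = 5(P − 22.5) − 86.
New equilibrium: consumers pay $53.5, sellers receive $31, Q = 69. (Wedge: Pb − Ps = 22.5.)
ΔCS is the trapezoid between Q = 69 and Q = 119 of height $12.5: ½ · (119 + 69) · 12.5 = $1175.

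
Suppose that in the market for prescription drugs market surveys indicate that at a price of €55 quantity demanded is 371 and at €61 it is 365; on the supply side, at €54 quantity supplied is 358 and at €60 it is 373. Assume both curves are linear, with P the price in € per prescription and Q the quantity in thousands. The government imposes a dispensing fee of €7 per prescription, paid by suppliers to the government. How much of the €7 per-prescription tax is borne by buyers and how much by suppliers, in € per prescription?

Demand slope: (365 − 371)/(61 − 55) = -1, so Qd = 426 − P.
Supply slope: (373 − 358)/(60 − 54) = 2.5, so Qs = 2.5P + 223.
Without the tax, 426 − P = 2.5P + 223 gives 3.5P = 203, so P* = €58 and Q* = 368.
With the tax collected from suppliers, supply shifts: Qs = 2.5(P − 7) + 223.
New equilibrium: buyers pay €63, suppliers receive €56, Q = 363. (Wedge: Pb − Ps = 7.)
Burden on buyers: €5; on suppliers: €2. (They sum to €7.)
The less price-elastic side of the market bears the larger share of a per-unit tax.

Buyers bear €5 per prescription; suppliers bear €2 per prescription.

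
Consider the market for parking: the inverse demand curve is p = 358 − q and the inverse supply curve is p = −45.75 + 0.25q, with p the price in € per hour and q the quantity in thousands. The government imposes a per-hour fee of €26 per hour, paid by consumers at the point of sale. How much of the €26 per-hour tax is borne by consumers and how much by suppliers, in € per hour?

Consumers bear €20.8 per hour; suppliers bear €5.2 per hour.

Inverting to q(p) form: qd = 358 − p; qs = 4p + 183.
Before the tax: set 358 − p = 4p + 183 → p* = €35, q* = 323.
With the tax collected from consumers, demand (in seller-price terms) shifts: qd = 358 − (p + 26).
New equilibrium: consumers pay €55.8, suppliers receive €29.8, q = 302.2. (Wedge: pb − ps = 26.)
Burden on consumers: €20.8; on suppliers: €5.2. (They sum to €26.)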